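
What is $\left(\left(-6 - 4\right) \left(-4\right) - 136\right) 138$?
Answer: $-13248$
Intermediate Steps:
$\left(\left(-6 - 4\right) \left(-4\right) - 136\right) 138 = \left(\left(-10\right) \left(-4\right) - 136\right) 138 = \left(40 - 136\right) 138 = \left(-96\right) 138 = -13248$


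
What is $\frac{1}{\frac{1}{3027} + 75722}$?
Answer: $\frac{3027}{229210495} \approx 1.3206 \cdot 10^{-5}$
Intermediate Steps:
$\frac{1}{\frac{1}{3027} + 75722} = \frac{1}{\frac{229210495}{3027}} = \frac{3027}{229210495}$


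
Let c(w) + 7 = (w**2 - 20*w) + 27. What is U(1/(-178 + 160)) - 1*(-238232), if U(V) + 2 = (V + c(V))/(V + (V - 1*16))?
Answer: 1243553777/5220 ≈ 2.3823e+5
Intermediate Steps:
c(w) = 20 + w**2 - 20*w (c(w) = -7 + ((w**2 - 20*w) + 27) = -7 + (27 + w**2 - 20*w) = 20 + w**2 - 20*w)
U(V) = -2 + (20 + V**2 - 19*V)/(-16 + 2*V) (U(V) = -2 + (V + (20 + V**2 - 20*V))/(V + (V - 1*16)) = -2 + (20 + V**2 - 19*V)/(V + (V - 16)) = -2 + (20 + V**2 - 19*V)/(V + (-16 + V)) = -2 + (20 + V**2 - 19*V)/(-16 + 2*V))
U(1/(-178 + 160)) - 1*(-238232) = (52 + (1/(-178 + 160))**2 - 23/(-178 + 160))/(2*(-8 + 1/(-178 + 160))) - 1*(-238232) = (52 + (1/(-18))**2 - 23/(-18))/(2*(-8 + 1/(-18))) + 238232 = (52 + (-1/18)**2 - 23*(-1/18))/(2*(-8 - 1/18)) + 238232 = (52 + 1/324 + 23/18)/(2*(-145/18)) + 238232 = (1/2)*(-18/145)*(17263/324) + 238232 = -17263/5220 + 238232 = 1243553777/5220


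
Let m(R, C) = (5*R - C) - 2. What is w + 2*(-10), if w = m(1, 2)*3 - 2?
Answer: -19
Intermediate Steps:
m(R, C) = -2 - C + 5*R (m(R, C) = (-C + 5*R) - 2 = -2 - C + 5*R)
w = 1 (w = (-2 - 1*2 + 5*1)*3 - 2 = (-2 - 2 + 5)*3 - 2 = 1*3 - 2 = 3 - 2 = 1)
w + 2*(-10) = 1 + 2*(-10) = 1 - 20 = -19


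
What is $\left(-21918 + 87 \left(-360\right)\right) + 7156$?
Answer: $-46082$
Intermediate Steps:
$\left(-21918 + 87 \left(-360\right)\right) + 7156 = \left(-21918 - 31320\right) + 7156 = -53238 + 7156 = -46082$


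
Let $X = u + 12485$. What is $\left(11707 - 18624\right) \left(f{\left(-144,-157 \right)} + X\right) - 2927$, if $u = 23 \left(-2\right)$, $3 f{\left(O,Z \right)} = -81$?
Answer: $-85856731$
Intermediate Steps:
$f{\left(O,Z \right)} = -27$ ($f{\left(O,Z \right)} = \frac{1}{3} \left(-81\right) = -27$)
$u = -46$
$X = 12439$ ($X = -46 + 12485 = 12439$)
$\left(11707 - 18624\right) \left(f{\left(-144,-157 \right)} + X\right) - 2927 = \left(11707 - 18624\right) \left(-27 + 12439\right) - 2927 = \left(-6917\right) 12412 - 2927 = -85853804 - 2927 = -85856731$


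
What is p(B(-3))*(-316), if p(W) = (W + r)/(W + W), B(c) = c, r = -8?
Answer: -1738/3 ≈ -579.33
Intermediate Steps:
p(W) = (-8 + W)/(2*W) (p(W) = (W - 8)/(W + W) = (-8 + W)/((2*W)) = (-8 + W)*(1/(2*W)) = (-8 + W)/(2*W))
p(B(-3))*(-316) = ((½)*(-8 - 3)/(-3))*(-316) = ((½)*(-⅓)*(-11))*(-316) = (11/6)*(-316) = -1738/3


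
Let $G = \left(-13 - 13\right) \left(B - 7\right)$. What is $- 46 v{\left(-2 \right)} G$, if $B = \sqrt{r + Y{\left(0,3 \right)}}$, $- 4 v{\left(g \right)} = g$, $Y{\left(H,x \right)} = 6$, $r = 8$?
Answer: $-4186 + 598 \sqrt{14} \approx -1948.5$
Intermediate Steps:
$v{\left(g \right)} = - \frac{g}{4}$
$B = \sqrt{14}$ ($B = \sqrt{8 + 6} = \sqrt{14} \approx 3.7417$)
$G = 182 - 26 \sqrt{14}$ ($G = \left(-13 - 13\right) \left(\sqrt{14} - 7\right) = - 26 \left(-7 + \sqrt{14}\right) = 182 - 26 \sqrt{14} \approx 84.717$)
$- 46 v{\left(-2 \right)} G = - 46 \left(- \frac{1}{4}\right) \left(-2\right) \left(182 - 26 \sqrt{14}\right) = - 46 \frac{182 - 26 \sqrt{14}}{2} = - 46 \left(91 - 13 \sqrt{14}\right) = -4186 + 598 \sqrt{14}$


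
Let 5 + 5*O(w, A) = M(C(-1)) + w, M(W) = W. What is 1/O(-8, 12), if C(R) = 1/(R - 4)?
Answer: -25/66 ≈ -0.37879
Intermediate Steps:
C(R) = 1/(-4 + R)
O(w, A) = -26/25 + w/5 (O(w, A) = -1 + (1/(-4 - 1) + w)/5 = -1 + (1/(-5) + w)/5 = -1 + (-⅕ + w)/5 = -1 + (-1/25 + w/5) = -26/25 + w/5)
1/O(-8, 12) = 1/(-26/25 + (⅕)*(-8)) = 1/(-26/25 - 8/5) = 1/(-66/25) = -25/66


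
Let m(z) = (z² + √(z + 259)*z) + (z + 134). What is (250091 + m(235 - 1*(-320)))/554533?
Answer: 558805/554533 + 555*√814/554533 ≈ 1.0363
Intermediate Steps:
m(z) = 134 + z + z² + z*√(259 + z) (m(z) = (z² + √(259 + z)*z) + (134 + z) = (z² + z*√(259 + z)) + (134 + z) = 134 + z + z² + z*√(259 + z))
(250091 + m(235 - 1*(-320)))/554533 = (250091 + (134 + (235 - 1*(-320)) + (235 - 1*(-320))² + (235 - 1*(-320))*√(259 + (235 - 1*(-320)))))/554533 = (250091 + (134 + (235 + 320) + (235 + 320)² + (235 + 320)*√(259 + (235 + 320))))*(1/554533) = (250091 + (134 + 555 + 555² + 555*√(259 + 555)))*(1/554533) = (250091 + (134 + 555 + 308025 + 555*√814))*(1/554533) = (250091 + (308714 + 555*√814))*(1/554533) = (558805 + 555*√814)*(1/554533) = 558805/554533 + 555*√814/554533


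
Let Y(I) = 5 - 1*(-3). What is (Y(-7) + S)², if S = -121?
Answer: 12769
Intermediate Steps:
Y(I) = 8 (Y(I) = 5 + 3 = 8)
(Y(-7) + S)² = (8 - 121)² = (-113)² = 12769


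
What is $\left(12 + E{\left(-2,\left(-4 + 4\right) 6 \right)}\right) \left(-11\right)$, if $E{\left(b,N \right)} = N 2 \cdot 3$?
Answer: $-132$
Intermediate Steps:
$E{\left(b,N \right)} = 6 N$ ($E{\left(b,N \right)} = 2 N 3 = 6 N$)
$\left(12 + E{\left(-2,\left(-4 + 4\right) 6 \right)}\right) \left(-11\right) = \left(12 + 6 \left(-4 + 4\right) 6\right) \left(-11\right) = \left(12 + 6 \cdot 0 \cdot 6\right) \left(-11\right) = \left(12 + 6 \cdot 0\right) \left(-11\right) = \left(12 + 0\right) \left(-11\right) = 12 \left(-11\right) = -132$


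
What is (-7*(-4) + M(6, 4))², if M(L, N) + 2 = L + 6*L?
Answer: 4624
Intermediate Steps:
M(L, N) = -2 + 7*L (M(L, N) = -2 + (L + 6*L) = -2 + 7*L)
(-7*(-4) + M(6, 4))² = (-7*(-4) + (-2 + 7*6))² = (28 + (-2 + 42))² = (28 + 40)² = 68² = 4624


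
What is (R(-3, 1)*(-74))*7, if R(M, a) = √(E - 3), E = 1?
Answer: -518*I*√2 ≈ -732.56*I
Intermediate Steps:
R(M, a) = I*√2 (R(M, a) = √(1 - 3) = √(-2) = I*√2)
(R(-3, 1)*(-74))*7 = ((I*√2)*(-74))*7 = -74*I*√2*7 = -518*I*√2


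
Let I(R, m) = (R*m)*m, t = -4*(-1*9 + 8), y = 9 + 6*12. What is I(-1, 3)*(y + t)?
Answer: -765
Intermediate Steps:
y = 81 (y = 9 + 72 = 81)
t = 4 (t = -4*(-9 + 8) = -4*(-1) = 4)
I(R, m) = R*m**2
I(-1, 3)*(y + t) = (-1*3**2)*(81 + 4) = -1*9*85 = -9*85 = -765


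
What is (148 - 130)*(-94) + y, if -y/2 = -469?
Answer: -754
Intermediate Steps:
y = 938 (y = -2*(-469) = 938)
(148 - 130)*(-94) + y = (148 - 130)*(-94) + 938 = 18*(-94) + 938 = -1692 + 938 = -754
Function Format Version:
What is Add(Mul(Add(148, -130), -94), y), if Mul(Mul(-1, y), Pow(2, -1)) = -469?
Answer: -754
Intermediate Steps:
y = 938 (y = Mul(-2, -469) = 938)
Add(Mul(Add(148, -130), -94), y) = Add(Mul(Add(148, -130), -94), 938) = Add(Mul(18, -94), 938) = Add(-1692, 938) = -754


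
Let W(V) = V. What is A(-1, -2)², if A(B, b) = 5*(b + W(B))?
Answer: 225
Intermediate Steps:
A(B, b) = 5*B + 5*b (A(B, b) = 5*(b + B) = 5*(B + b) = 5*B + 5*b)
A(-1, -2)² = (5*(-1) + 5*(-2))² = (-5 - 10)² = (-15)² = 225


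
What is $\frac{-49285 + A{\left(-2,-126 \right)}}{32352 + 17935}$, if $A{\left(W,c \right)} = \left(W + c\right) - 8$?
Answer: $- \frac{49421}{50287} \approx -0.98278$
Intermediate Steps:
$A{\left(W,c \right)} = -8 + W + c$
$\frac{-49285 + A{\left(-2,-126 \right)}}{32352 + 17935} = \frac{-49285 - 136}{32352 + 17935} = \frac{-49285 - 136}{50287} = \left(-49421\right) \frac{1}{50287} = - \frac{49421}{50287}$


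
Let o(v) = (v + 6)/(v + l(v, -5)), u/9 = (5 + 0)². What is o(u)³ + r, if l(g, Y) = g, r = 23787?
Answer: 80281581533/3375000 ≈ 23787.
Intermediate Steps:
u = 225 (u = 9*(5 + 0)² = 9*5² = 9*25 = 225)
o(v) = (6 + v)/(2*v) (o(v) = (v + 6)/(v + v) = (6 + v)/((2*v)) = (6 + v)*(1/(2*v)) = (6 + v)/(2*v))
o(u)³ + r = ((½)*(6 + 225)/225)³ + 23787 = ((½)*(1/225)*231)³ + 23787 = (77/150)³ + 23787 = 456533/3375000 + 23787 = 80281581533/3375000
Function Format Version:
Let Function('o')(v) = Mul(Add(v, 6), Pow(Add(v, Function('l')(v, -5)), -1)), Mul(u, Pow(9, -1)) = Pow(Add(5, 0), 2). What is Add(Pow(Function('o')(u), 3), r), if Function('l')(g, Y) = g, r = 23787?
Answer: Rational(80281581533, 3375000) ≈ 23787.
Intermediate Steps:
u = 225 (u = Mul(9, Pow(Add(5, 0), 2)) = Mul(9, Pow(5, 2)) = Mul(9, 25) = 225)
Function('o')(v) = Mul(Rational(1, 2), Pow(v, -1), Add(6, v)) (Function('o')(v) = Mul(Add(v, 6), Pow(Add(v, v), -1)) = Mul(Add(6, v), Pow(Mul(2, v), -1)) = Mul(Add(6, v), Mul(Rational(1, 2), Pow(v, -1))) = Mul(Rational(1, 2), Pow(v, -1), Add(6, v)))
Add(Pow(Function('o')(u), 3), r) = Add(Pow(Mul(Rational(1, 2), Pow(225, -1), Add(6, 225)), 3), 23787) = Add(Pow(Mul(Rational(1, 2), Rational(1, 225), 231), 3), 23787) = Add(Pow(Rational(77, 150), 3), 23787) = Add(Rational(456533, 3375000), 23787) = Rational(80281581533, 3375000)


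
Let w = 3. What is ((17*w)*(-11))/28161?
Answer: -187/9387 ≈ -0.019921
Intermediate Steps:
((17*w)*(-11))/28161 = ((17*3)*(-11))/28161 = (51*(-11))*(1/28161) = -561*1/28161 = -187/9387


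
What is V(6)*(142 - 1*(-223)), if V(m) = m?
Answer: 2190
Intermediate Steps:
V(6)*(142 - 1*(-223)) = 6*(142 - 1*(-223)) = 6*(142 + 223) = 6*365 = 2190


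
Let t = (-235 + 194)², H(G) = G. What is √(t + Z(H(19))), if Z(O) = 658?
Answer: √2339 ≈ 48.363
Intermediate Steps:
t = 1681 (t = (-41)² = 1681)
√(t + Z(H(19))) = √(1681 + 658) = √2339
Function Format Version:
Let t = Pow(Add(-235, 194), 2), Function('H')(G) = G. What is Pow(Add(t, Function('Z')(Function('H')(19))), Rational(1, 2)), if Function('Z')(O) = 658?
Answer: Pow(2339, Rational(1, 2)) ≈ 48.363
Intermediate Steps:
t = 1681 (t = Pow(-41, 2) = 1681)
Pow(Add(t, Function('Z')(Function('H')(19))), Rational(1, 2)) = Pow(Add(1681, 658), Rational(1, 2)) = Pow(2339, Rational(1, 2))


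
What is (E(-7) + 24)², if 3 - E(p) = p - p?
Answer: 729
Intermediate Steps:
E(p) = 3 (E(p) = 3 - (p - p) = 3 - 1*0 = 3 + 0 = 3)
(E(-7) + 24)² = (3 + 24)² = 27² = 729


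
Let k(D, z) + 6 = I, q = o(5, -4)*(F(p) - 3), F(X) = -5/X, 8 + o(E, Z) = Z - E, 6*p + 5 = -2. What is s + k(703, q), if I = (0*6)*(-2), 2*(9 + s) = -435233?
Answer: -435263/2 ≈ -2.1763e+5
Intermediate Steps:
s = -435251/2 (s = -9 + (½)*(-435233) = -9 - 435233/2 = -435251/2 ≈ -2.1763e+5)
p = -7/6 (p = -⅚ + (⅙)*(-2) = -⅚ - ⅓ = -7/6 ≈ -1.1667)
o(E, Z) = -8 + Z - E (o(E, Z) = -8 + (Z - E) = -8 + Z - E)
I = 0 (I = 0*(-2) = 0)
q = -153/7 (q = (-8 - 4 - 1*5)*(-5/(-7/6) - 3) = (-8 - 4 - 5)*(-5*(-6/7) - 3) = -17*(30/7 - 3) = -17*9/7 = -153/7 ≈ -21.857)
k(D, z) = -6 (k(D, z) = -6 + 0 = -6)
s + k(703, q) = -435251/2 - 6 = -435263/2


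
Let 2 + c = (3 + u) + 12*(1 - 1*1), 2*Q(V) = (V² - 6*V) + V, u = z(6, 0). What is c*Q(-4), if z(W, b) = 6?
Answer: 126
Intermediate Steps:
u = 6
Q(V) = V²/2 - 5*V/2 (Q(V) = ((V² - 6*V) + V)/2 = (V² - 5*V)/2 = V²/2 - 5*V/2)
c = 7 (c = -2 + ((3 + 6) + 12*(1 - 1*1)) = -2 + (9 + 12*(1 - 1)) = -2 + (9 + 12*0) = -2 + (9 + 0) = -2 + 9 = 7)
c*Q(-4) = 7*((½)*(-4)*(-5 - 4)) = 7*((½)*(-4)*(-9)) = 7*18 = 126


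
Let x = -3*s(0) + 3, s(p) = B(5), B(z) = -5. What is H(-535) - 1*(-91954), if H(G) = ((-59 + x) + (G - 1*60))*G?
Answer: 432214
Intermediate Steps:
s(p) = -5
x = 18 (x = -3*(-5) + 3 = 15 + 3 = 18)
H(G) = G*(-101 + G) (H(G) = ((-59 + 18) + (G - 1*60))*G = (-41 + (G - 60))*G = (-41 + (-60 + G))*G = (-101 + G)*G = G*(-101 + G))
H(-535) - 1*(-91954) = -535*(-101 - 535) - 1*(-91954) = -535*(-636) + 91954 = 340260 + 91954 = 432214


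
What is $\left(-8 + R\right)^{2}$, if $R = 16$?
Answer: $64$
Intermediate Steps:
$\left(-8 + R\right)^{2} = \left(-8 + 16\right)^{2} = 8^{2} = 64$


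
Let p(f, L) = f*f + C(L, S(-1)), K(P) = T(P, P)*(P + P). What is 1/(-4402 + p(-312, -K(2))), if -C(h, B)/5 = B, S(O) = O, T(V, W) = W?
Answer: 1/92947 ≈ 1.0759e-5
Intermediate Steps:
C(h, B) = -5*B
K(P) = 2*P**2 (K(P) = P*(P + P) = P*(2*P) = 2*P**2)
p(f, L) = 5 + f**2 (p(f, L) = f*f - 5*(-1) = f**2 + 5 = 5 + f**2)
1/(-4402 + p(-312, -K(2))) = 1/(-4402 + (5 + (-312)**2)) = 1/(-4402 + (5 + 97344)) = 1/(-4402 + 97349) = 1/92947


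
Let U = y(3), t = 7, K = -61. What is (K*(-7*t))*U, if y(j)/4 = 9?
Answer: 107604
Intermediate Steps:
y(j) = 36 (y(j) = 4*9 = 36)
U = 36
(K*(-7*t))*U = -(-427)*7*36 = -61*(-49)*36 = 2989*36 = 107604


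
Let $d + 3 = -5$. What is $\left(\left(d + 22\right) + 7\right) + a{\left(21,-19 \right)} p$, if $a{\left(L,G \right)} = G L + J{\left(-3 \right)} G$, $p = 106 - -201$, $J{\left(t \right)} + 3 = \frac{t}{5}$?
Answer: $- \frac{507366}{5} \approx -1.0147 \cdot 10^{5}$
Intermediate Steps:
$d = -8$ ($d = -3 - 5 = -8$)
$J{\left(t \right)} = -3 + \frac{t}{5}$
$p = 307$ ($p = 106 + 201 = 307$)
$a{\left(L,G \right)} = - \frac{18 G}{5} + G L$ ($a{\left(L,G \right)} = G L + \left(-3 + \frac{1}{5} \left(-3\right)\right) G = G L + \left(-3 - \frac{3}{5}\right) G = G L - \frac{18 G}{5} = - \frac{18 G}{5} + G L$)
$\left(\left(d + 22\right) + 7\right) + a{\left(21,-19 \right)} p = \left(\left(-8 + 22\right) + 7\right) + \frac{1}{5} \left(-19\right) \left(-18 + 5 \cdot 21\right) 307 = \left(14 + 7\right) + \frac{1}{5} \left(-19\right) \left(-18 + 105\right) 307 = 21 + \frac{1}{5} \left(-19\right) 87 \cdot 307 = 21 - \frac{507471}{5} = - \frac{507366}{5}$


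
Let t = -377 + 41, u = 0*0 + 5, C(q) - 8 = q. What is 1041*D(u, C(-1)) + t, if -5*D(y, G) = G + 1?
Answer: -10008/5 ≈ -2001.6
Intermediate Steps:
C(q) = 8 + q
u = 5 (u = 0 + 5 = 5)
t = -336
D(y, G) = -⅕ - G/5 (D(y, G) = -(G + 1)/5 = -(1 + G)/5 = -⅕ - G/5)
1041*D(u, C(-1)) + t = 1041*(-⅕ - (8 - 1)/5) - 336 = 1041*(-⅕ - ⅕*7) - 336 = 1041*(-⅕ - 7/5) - 336 = 1041*(-8/5) - 336 = -8328/5 - 336 = -10008/5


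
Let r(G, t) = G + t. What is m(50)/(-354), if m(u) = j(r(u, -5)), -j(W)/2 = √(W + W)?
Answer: √10/59 ≈ 0.053598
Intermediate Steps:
j(W) = -2*√2*√W (j(W) = -2*√(W + W) = -2*√2*√W)
m(u) = -2*√2*√(-5 + u) (m(u) = -2*√2*√(u - 5) = -2*√2*√(-5 + u))
m(50)/(-354) = -2*√(-10 + 2*50)/(-354) = -2*√(-10 + 100)*(-1/354) = -6*√10*(-1/354) = √10/59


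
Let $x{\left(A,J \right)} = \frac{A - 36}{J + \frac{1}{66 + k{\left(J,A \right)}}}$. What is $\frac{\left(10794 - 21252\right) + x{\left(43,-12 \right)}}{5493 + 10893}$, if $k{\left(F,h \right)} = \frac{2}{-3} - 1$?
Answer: $- \frac{24190705}{37900818} \approx -0.63826$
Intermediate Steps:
$k{\left(F,h \right)} = - \frac{5}{3}$ ($k{\left(F,h \right)} = 2 \left(- \frac{1}{3}\right) - 1 = - \frac{2}{3} - 1 = - \frac{5}{3}$)
$x{\left(A,J \right)} = \frac{-36 + A}{\frac{3}{193} + J}$ ($x{\left(A,J \right)} = \frac{A - 36}{J + \frac{1}{66 - \frac{5}{3}}} = \frac{-36 + A}{J + \frac{1}{\frac{193}{3}}} = \frac{-36 + A}{J + \frac{3}{193}} = \frac{-36 + A}{\frac{3}{193} + J}$)
$\frac{\left(10794 - 21252\right) + x{\left(43,-12 \right)}}{5493 + 10893} = \frac{\left(10794 - 21252\right) + \frac{193 \left(-36 + 43\right)}{3 + 193 \left(-12\right)}}{5493 + 10893} = \frac{-10458 + 193 \frac{1}{3 - 2316} \cdot 7}{16386} = \left(-10458 + 193 \frac{1}{-2313} \cdot 7\right) \frac{1}{16386} = \left(-10458 + 193 \left(- \frac{1}{2313}\right) 7\right) \frac{1}{16386} = \left(-10458 - \frac{1351}{2313}\right) \frac{1}{16386} = \left(- \frac{24190705}{2313}\right) \frac{1}{16386} = - \frac{24190705}{37900818}$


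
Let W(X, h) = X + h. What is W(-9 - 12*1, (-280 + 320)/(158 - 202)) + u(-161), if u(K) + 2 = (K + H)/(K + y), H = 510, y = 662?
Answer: -127924/5511 ≈ -23.212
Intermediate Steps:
u(K) = -2 + (510 + K)/(662 + K) (u(K) = -2 + (K + 510)/(K + 662) = -2 + (510 + K)/(662 + K))
W(-9 - 12*1, (-280 + 320)/(158 - 202)) + u(-161) = ((-9 - 12*1) + (-280 + 320)/(158 - 202)) + (-814 - 1*(-161))/(662 - 161) = ((-9 - 12) + 40/(-44)) + (-814 + 161)/501 = (-21 + 40*(-1/44)) + (1/501)*(-653) = (-21 - 10/11) - 653/501 = -241/11 - 653/501 = -127924/5511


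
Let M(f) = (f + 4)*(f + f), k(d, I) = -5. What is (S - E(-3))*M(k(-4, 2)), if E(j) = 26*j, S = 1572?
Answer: 16500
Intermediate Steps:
M(f) = 2*f*(4 + f) (M(f) = (4 + f)*(2*f) = 2*f*(4 + f))
(S - E(-3))*M(k(-4, 2)) = (1572 - 26*(-3))*(2*(-5)*(4 - 5)) = (1572 - 1*(-78))*(2*(-5)*(-1)) = (1572 + 78)*10 = 1650*10 = 16500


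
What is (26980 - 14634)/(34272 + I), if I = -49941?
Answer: -12346/15669 ≈ -0.78792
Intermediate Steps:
(26980 - 14634)/(34272 + I) = (26980 - 14634)/(34272 - 49941) = 12346/(-15669) = 12346*(-1/15669) = -12346/15669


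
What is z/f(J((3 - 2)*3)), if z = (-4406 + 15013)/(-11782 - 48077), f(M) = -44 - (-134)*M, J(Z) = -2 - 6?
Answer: 10607/66802644 ≈ 0.00015878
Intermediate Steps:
J(Z) = -8
f(M) = -44 + 134*M
z = -10607/59859 (z = 10607/(-59859) = 10607*(-1/59859) = -10607/59859 ≈ -0.17720)
z/f(J((3 - 2)*3)) = -10607/(59859*(-44 + 134*(-8))) = -10607/(59859*(-44 - 1072)) = -10607/59859/(-1116) = -10607/59859*(-1/1116) = 10607/66802644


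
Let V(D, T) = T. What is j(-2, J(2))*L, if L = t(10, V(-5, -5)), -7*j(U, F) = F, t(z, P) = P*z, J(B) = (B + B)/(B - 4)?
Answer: -100/7 ≈ -14.286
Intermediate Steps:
J(B) = 2*B/(-4 + B) (J(B) = (2*B)/(-4 + B) = 2*B/(-4 + B))
j(U, F) = -F/7
L = -50 (L = -5*10 = -50)
j(-2, J(2))*L = -2*2/(7*(-4 + 2))*(-50) = -2*2/(7*(-2))*(-50) = -2*2*(-1)/(7*2)*(-50) = -⅐*(-2)*(-50) = (2/7)*(-50) = -100/7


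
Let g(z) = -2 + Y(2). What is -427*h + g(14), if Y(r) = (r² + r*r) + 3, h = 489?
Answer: -208794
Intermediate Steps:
Y(r) = 3 + 2*r² (Y(r) = (r² + r²) + 3 = 2*r² + 3 = 3 + 2*r²)
g(z) = 9 (g(z) = -2 + (3 + 2*2²) = -2 + (3 + 2*4) = -2 + (3 + 8) = -2 + 11 = 9)
-427*h + g(14) = -427*489 + 9 = -208803 + 9 = -208794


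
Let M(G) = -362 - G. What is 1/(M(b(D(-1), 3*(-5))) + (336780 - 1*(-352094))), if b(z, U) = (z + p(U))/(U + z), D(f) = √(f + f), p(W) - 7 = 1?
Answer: 78146171/53804617109793 - 23*I*√2/107609234219586 ≈ 1.4524e-6 - 3.0227e-13*I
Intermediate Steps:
p(W) = 8 (p(W) = 7 + 1 = 8)
D(f) = √2*√f (D(f) = √(2*f) = √2*√f)
b(z, U) = (8 + z)/(U + z) (b(z, U) = (z + 8)/(U + z) = (8 + z)/(U + z))
1/(M(b(D(-1), 3*(-5))) + (336780 - 1*(-352094))) = 1/((-362 - (8 + √2*√(-1))/(3*(-5) + √2*√(-1))) + (336780 - 1*(-352094))) = 1/((-362 - (8 + √2*I)/(-15 + √2*I)) + (336780 + 352094)) = 1/((-362 - (8 + I*√2)/(-15 + I*√2)) + 688874) = 1/(688512 - (8 + I*√2)/(-15 + I*√2))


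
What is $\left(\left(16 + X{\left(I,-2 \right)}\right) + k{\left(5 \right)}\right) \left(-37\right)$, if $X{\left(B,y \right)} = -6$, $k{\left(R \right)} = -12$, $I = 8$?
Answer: $74$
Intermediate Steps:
$\left(\left(16 + X{\left(I,-2 \right)}\right) + k{\left(5 \right)}\right) \left(-37\right) = \left(\left(16 - 6\right) - 12\right) \left(-37\right) = \left(10 - 12\right) \left(-37\right) = \left(-2\right) \left(-37\right) = 74$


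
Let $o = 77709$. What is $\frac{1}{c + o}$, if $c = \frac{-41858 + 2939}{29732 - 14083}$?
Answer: $\frac{15649}{1216029222} \approx 1.2869 \cdot 10^{-5}$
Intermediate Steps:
$c = - \frac{38919}{15649} \approx -2.487$
$\frac{1}{c + o} = \frac{1}{- \frac{38919}{15649} + 77709} = \frac{1}{\frac{1216029222}{15649}} = \frac{15649}{1216029222}$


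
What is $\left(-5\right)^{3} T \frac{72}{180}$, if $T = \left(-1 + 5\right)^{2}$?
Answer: $-800$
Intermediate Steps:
$T = 16$ ($T = 4^{2} = 16$)
$\left(-5\right)^{3} T \frac{72}{180} = \left(-5\right)^{3} \cdot 16 \cdot \frac{72}{180} = \left(-125\right) 16 \cdot 72 \cdot \frac{1}{180} = \left(-2000\right) \frac{2}{5} = -800$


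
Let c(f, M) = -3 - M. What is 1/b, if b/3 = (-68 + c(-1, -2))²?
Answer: 1/14283 ≈ 7.0013e-5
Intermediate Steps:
b = 14283 (b = 3*(-68 + (-3 - 1*(-2)))² = 3*(-68 + (-3 + 2))² = 3*(-68 - 1)² = 3*(-69)² = 3*4761 = 14283)
1/b = 1/14283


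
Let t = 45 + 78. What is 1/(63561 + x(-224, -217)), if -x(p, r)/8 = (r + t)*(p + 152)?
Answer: 1/9417 ≈ 0.00010619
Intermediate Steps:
t = 123
x(p, r) = -8*(123 + r)*(152 + p) (x(p, r) = -8*(r + 123)*(p + 152) = -8*(123 + r)*(152 + p))
1/(63561 + x(-224, -217)) = 1/(63561 + (-149568 - 1216*(-217) - 984*(-224) - 8*(-224)*(-217))) = 1/(63561 + (-149568 + 263872 + 220416 - 388864)) = 1/(63561 - 54144) = 1/9417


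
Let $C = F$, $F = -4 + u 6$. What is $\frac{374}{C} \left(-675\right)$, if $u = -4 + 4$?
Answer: $\frac{126225}{2} \approx 63113.0$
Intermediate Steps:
$u = 0$
$F = -4$ ($F = -4 + 0 \cdot 6 = -4 + 0 = -4$)
$C = -4$
$\frac{374}{C} \left(-675\right) = \frac{374}{-4} \left(-675\right) = 374 \left(- \frac{1}{4}\right) \left(-675\right) = \left(- \frac{187}{2}\right) \left(-675\right) = \frac{126225}{2}$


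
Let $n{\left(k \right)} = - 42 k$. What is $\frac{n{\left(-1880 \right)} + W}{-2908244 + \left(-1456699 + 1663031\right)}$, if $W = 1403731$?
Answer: $- \frac{1482691}{2701912} \approx -0.54876$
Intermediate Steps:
$\frac{n{\left(-1880 \right)} + W}{-2908244 + \left(-1456699 + 1663031\right)} = \frac{\left(-42\right) \left(-1880\right) + 1403731}{-2908244 + \left(-1456699 + 1663031\right)} = \frac{78960 + 1403731}{-2908244 + 206332} = \frac{1482691}{-2701912} = 1482691 \left(- \frac{1}{2701912}\right) = - \frac{1482691}{2701912}$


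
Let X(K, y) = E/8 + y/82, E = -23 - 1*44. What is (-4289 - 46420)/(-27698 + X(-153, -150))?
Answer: 16632552/9088291 ≈ 1.8301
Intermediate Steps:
E = -67 (E = -23 - 44 = -67)
X(K, y) = -67/8 + y/82
(-4289 - 46420)/(-27698 + X(-153, -150)) = (-4289 - 46420)/(-27698 + (-67/8 + (1/82)*(-150))) = -50709/(-27698 + (-67/8 - 75/41)) = -50709/(-27698 - 3347/328) = -50709/(-9088291/328) = -50709*(-328/9088291) = 16632552/9088291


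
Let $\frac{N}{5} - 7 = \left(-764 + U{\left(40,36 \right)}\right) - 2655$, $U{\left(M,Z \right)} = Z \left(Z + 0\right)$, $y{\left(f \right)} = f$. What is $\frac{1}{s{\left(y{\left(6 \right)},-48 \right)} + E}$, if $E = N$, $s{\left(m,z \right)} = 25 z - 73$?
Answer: $- \frac{1}{11853} \approx -8.4367 \cdot 10^{-5}$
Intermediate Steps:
$U{\left(M,Z \right)} = Z^{2}$ ($U{\left(M,Z \right)} = Z Z = Z^{2}$)
$s{\left(m,z \right)} = -73 + 25 z$
$N = -10580$ ($N = 35 + 5 \left(\left(-764 + 36^{2}\right) - 2655\right) = 35 + 5 \left(\left(-764 + 1296\right) - 2655\right) = 35 + 5 \left(532 - 2655\right) = 35 + 5 \left(-2123\right) = 35 - 10615 = -10580$)
$E = -10580$
$\frac{1}{s{\left(y{\left(6 \right)},-48 \right)} + E} = \frac{1}{\left(-73 + 25 \left(-48\right)\right) - 10580} = \frac{1}{\left(-73 - 1200\right) - 10580} = \frac{1}{-1273 - 10580} = \frac{1}{-11853} = - \frac{1}{11853}$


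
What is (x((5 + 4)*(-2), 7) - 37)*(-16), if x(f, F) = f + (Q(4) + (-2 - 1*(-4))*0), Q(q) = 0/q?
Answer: 880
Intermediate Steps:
Q(q) = 0
x(f, F) = f (x(f, F) = f + (0 + (-2 - 1*(-4))*0) = f + (0 + (-2 + 4)*0) = f + (0 + 2*0) = f + (0 + 0) = f + 0 = f)
(x((5 + 4)*(-2), 7) - 37)*(-16) = ((5 + 4)*(-2) - 37)*(-16) = (9*(-2) - 37)*(-16) = (-18 - 37)*(-16) = -55*(-16) = 880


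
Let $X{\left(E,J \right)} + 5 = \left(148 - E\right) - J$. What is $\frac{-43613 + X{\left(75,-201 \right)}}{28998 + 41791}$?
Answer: $- \frac{43344}{70789} \approx -0.6123$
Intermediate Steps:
$X{\left(E,J \right)} = 143 - E - J$ ($X{\left(E,J \right)} = -5 - \left(-148 + E + J\right) = 143 - E - J$)
$\frac{-43613 + X{\left(75,-201 \right)}}{28998 + 41791} = \frac{-43613 - -269}{28998 + 41791} = \frac{-43613 + \left(143 - 75 + 201\right)}{70789} = \left(-43613 + 269\right) \frac{1}{70789} = \left(-43344\right) \frac{1}{70789} = - \frac{43344}{70789}$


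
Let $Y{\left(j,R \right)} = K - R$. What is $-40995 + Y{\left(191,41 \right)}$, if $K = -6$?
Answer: $-41042$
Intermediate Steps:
$Y{\left(j,R \right)} = -6 - R$
$-40995 + Y{\left(191,41 \right)} = -40995 - 47 = -41042$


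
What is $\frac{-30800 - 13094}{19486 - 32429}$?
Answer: $\frac{43894}{12943} \approx 3.3913$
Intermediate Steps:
$\frac{-30800 - 13094}{19486 - 32429} = - \frac{43894}{-12943} = \left(-43894\right) \left(- \frac{1}{12943}\right) = \frac{43894}{12943}$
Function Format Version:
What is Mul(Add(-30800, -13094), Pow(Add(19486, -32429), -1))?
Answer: Rational(43894, 12943) ≈ 3.3913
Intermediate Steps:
Mul(Add(-30800, -13094), Pow(Add(19486, -32429), -1)) = Mul(-43894, Pow(-12943, -1)) = Mul(-43894, Rational(-1, 12943)) = Rational(43894, 12943)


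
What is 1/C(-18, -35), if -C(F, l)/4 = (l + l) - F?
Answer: 1/208 ≈ 0.0048077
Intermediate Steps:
C(F, l) = -8*l + 4*F (C(F, l) = -4*((l + l) - F) = -4*(2*l - F) = -4*(-F + 2*l) = -8*l + 4*F)
1/C(-18, -35) = 1/(-8*(-35) + 4*(-18)) = 1/(280 - 72) = 1/208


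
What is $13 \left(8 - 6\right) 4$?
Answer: $104$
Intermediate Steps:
$13 \left(8 - 6\right) 4 = 13 \cdot 2 \cdot 4 = 26 \cdot 4 = 104$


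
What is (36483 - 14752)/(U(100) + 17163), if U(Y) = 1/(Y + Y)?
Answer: 4346200/3432601 ≈ 1.2662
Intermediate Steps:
U(Y) = 1/(2*Y)
(36483 - 14752)/(U(100) + 17163) = (36483 - 14752)/((½)/100 + 17163) = 21731/((½)*(1/100) + 17163) = 21731/(1/200 + 17163) = 21731/(3432601/200) = 21731*(200/3432601) = 4346200/3432601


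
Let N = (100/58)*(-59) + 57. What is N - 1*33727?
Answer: -979380/29 ≈ -33772.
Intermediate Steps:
N = -1297/29 (N = (100*(1/58))*(-59) + 57 = (50/29)*(-59) + 57 = -2950/29 + 57 = -1297/29 ≈ -44.724)
N - 1*33727 = -1297/29 - 1*33727 = -1297/29 - 33727 = -979380/29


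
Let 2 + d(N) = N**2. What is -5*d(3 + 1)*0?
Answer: 0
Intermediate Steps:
d(N) = -2 + N**2
-5*d(3 + 1)*0 = -5*(-2 + (3 + 1)**2)*0 = -5*(-2 + 4**2)*0 = -5*(-2 + 16)*0 = -5*14*0 = -70*0 = 0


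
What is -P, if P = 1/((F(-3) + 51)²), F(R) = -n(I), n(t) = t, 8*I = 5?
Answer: -64/162409 ≈ -0.00039407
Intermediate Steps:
I = 5/8 (I = (⅛)*5 = 5/8 ≈ 0.62500)
F(R) = -5/8 (F(R) = -1*5/8 = -5/8)
P = 64/162409 (P = 1/((-5/8 + 51)²) = 1/((403/8)²) = 1/(162409/64) = 64/162409 ≈ 0.00039407)
-P = -1*64/162409 = -64/162409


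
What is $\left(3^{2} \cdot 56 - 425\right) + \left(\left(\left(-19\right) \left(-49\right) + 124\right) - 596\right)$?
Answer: $538$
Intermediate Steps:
$\left(3^{2} \cdot 56 - 425\right) + \left(\left(\left(-19\right) \left(-49\right) + 124\right) - 596\right) = \left(9 \cdot 56 - 425\right) + \left(\left(931 + 124\right) - 596\right) = \left(504 - 425\right) + \left(1055 - 596\right) = 79 + 459 = 538$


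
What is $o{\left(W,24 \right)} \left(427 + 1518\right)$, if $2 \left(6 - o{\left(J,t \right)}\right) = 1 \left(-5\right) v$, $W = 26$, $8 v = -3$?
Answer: $\frac{157545}{16} \approx 9846.6$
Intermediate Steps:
$v = - \frac{3}{8}$ ($v = \frac{1}{8} \left(-3\right) = - \frac{3}{8} \approx -0.375$)
$o{\left(J,t \right)} = \frac{81}{16}$ ($o{\left(J,t \right)} = 6 - \frac{1 \left(-5\right) \left(- \frac{3}{8}\right)}{2} = 6 - \frac{\left(-5\right) \left(- \frac{3}{8}\right)}{2} = 6 - \frac{15}{16} = \frac{81}{16}$)
$o{\left(W,24 \right)} \left(427 + 1518\right) = \frac{81 \left(427 + 1518\right)}{16} = \frac{81}{16} \cdot 1945 = \frac{157545}{16}$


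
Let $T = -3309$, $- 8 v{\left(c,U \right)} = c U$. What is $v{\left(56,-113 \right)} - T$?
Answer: $4100$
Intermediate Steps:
$v{\left(c,U \right)} = - \frac{U c}{8}$ ($v{\left(c,U \right)} = - \frac{c U}{8} = - \frac{U c}{8}$)
$v{\left(56,-113 \right)} - T = \left(- \frac{1}{8}\right) \left(-113\right) 56 - -3309 = 791 + 3309 = 4100$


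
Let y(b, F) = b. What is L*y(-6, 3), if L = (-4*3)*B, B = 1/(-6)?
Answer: -12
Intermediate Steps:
B = -⅙ ≈ -0.16667
L = 2 (L = -4*3*(-⅙) = -12*(-⅙) = 2)
L*y(-6, 3) = 2*(-6) = -12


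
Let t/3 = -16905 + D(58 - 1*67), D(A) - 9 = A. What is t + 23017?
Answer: -27698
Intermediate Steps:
D(A) = 9 + A
t = -50715 (t = 3*(-16905 + (9 + (58 - 1*67))) = 3*(-16905 + (9 + (58 - 67))) = 3*(-16905 + (9 - 9)) = 3*(-16905 + 0) = 3*(-16905) = -50715)
t + 23017 = -50715 + 23017 = -27698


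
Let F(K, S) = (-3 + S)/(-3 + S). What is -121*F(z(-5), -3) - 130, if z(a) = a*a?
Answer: -251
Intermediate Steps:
z(a) = a**2
F(K, S) = 1
-121*F(z(-5), -3) - 130 = -121*1 - 130 = -121 - 130 = -251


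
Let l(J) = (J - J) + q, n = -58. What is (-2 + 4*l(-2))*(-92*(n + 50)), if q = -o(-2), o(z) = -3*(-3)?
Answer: -27968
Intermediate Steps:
o(z) = 9
q = -9 (q = -1*9 = -9)
l(J) = -9 (l(J) = (J - J) - 9 = 0 - 9 = -9)
(-2 + 4*l(-2))*(-92*(n + 50)) = (-2 + 4*(-9))*(-92*(-58 + 50)) = (-2 - 36)*(-92*(-8)) = -38*736 = -27968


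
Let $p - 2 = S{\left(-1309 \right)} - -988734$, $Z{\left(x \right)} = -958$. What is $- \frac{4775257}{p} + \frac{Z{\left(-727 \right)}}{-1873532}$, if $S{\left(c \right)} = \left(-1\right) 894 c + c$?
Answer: $- \frac{4472264873495}{2021234705518} \approx -2.2126$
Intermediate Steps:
$S{\left(c \right)} = - 893 c$ ($S{\left(c \right)} = - 894 c + c = - 893 c$)
$p = 2157673$ ($p = 2 - -2157671 = 2 + \left(1168937 + 988734\right) = 2 + 2157671 = 2157673$)
$- \frac{4775257}{p} + \frac{Z{\left(-727 \right)}}{-1873532} = - \frac{4775257}{2157673} - \frac{958}{-1873532} = \left(-4775257\right) \frac{1}{2157673} - - \frac{479}{936766} = - \frac{4775257}{2157673} + \frac{479}{936766} = - \frac{4472264873495}{2021234705518}$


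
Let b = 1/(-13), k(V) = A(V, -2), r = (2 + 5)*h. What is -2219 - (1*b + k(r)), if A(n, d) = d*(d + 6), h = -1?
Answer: -28742/13 ≈ -2210.9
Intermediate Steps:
A(n, d) = d*(6 + d)
r = -7 (r = (2 + 5)*(-1) = 7*(-1) = -7)
k(V) = -8 (k(V) = -2*(6 - 2) = -2*4 = -8)
b = -1/13 ≈ -0.076923
-2219 - (1*b + k(r)) = -2219 - (1*(-1/13) - 8) = -2219 - (-1/13 - 8) = -2219 - 1*(-105/13) = -2219 + 105/13 = -28742/13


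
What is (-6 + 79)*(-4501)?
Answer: -328573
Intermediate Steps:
(-6 + 79)*(-4501) = 73*(-4501) = -328573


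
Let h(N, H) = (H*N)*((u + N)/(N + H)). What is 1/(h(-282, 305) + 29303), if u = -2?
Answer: 23/25100809 ≈ 9.1630e-7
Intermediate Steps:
h(N, H) = H*N*(-2 + N)/(H + N) (h(N, H) = (H*N)*((-2 + N)/(N + H)) = (H*N)*((-2 + N)/(H + N)) = H*N*(-2 + N)/(H + N))
1/(h(-282, 305) + 29303) = 1/(305*(-282)*(-2 - 282)/(305 - 282) + 29303) = 1/(305*(-282)*(-284)/23 + 29303) = 1/(305*(-282)*(1/23)*(-284) + 29303) = 1/(24426840/23 + 29303) = 1/(25100809/23) = 23/25100809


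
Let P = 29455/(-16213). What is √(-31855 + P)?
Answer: I*√8373926463410/16213 ≈ 178.48*I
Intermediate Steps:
P = -29455/16213 (P = 29455*(-1/16213) = -29455/16213 ≈ -1.8168)
√(-31855 + P) = √(-31855 - 29455/16213) = √(-516494570/16213) = I*√8373926463410/16213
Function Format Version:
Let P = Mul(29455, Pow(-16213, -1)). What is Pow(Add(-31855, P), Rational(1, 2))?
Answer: Mul(Rational(1, 16213), I, Pow(8373926463410, Rational(1, 2))) ≈ Mul(178.48, I)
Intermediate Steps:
P = Rational(-29455, 16213) (P = Mul(29455, Rational(-1, 16213)) = Rational(-29455, 16213) ≈ -1.8168)
Pow(Add(-31855, P), Rational(1, 2)) = Pow(Add(-31855, Rational(-29455, 16213)), Rational(1, 2)) = Pow(Rational(-516494570, 16213), Rational(1, 2)) = Mul(Rational(1, 16213), I, Pow(8373926463410, Rational(1, 2)))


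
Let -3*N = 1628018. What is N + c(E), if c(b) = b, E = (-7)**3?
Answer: -1629047/3 ≈ -5.4302e+5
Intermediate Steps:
E = -343
N = -1628018/3 (N = -1/3*1628018 = -1628018/3 ≈ -5.4267e+5)
N + c(E) = -1628018/3 - 343 = -1629047/3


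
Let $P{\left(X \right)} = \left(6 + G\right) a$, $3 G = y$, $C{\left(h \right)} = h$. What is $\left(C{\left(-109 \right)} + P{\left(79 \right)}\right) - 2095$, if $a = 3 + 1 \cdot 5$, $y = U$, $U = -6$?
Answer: $-2172$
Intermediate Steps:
$y = -6$
$G = -2$ ($G = \frac{1}{3} \left(-6\right) = -2$)
$a = 8$ ($a = 3 + 5 = 8$)
$P{\left(X \right)} = 32$ ($P{\left(X \right)} = \left(6 - 2\right) 8 = 4 \cdot 8 = 32$)
$\left(C{\left(-109 \right)} + P{\left(79 \right)}\right) - 2095 = \left(-109 + 32\right) - 2095 = -77 - 2095 = -2172$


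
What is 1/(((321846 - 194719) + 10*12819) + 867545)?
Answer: 1/1122862 ≈ 8.9058e-7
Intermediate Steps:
1/(((321846 - 194719) + 10*12819) + 867545) = 1/((127127 + 128190) + 867545) = 1/(255317 + 867545) = 1/1122862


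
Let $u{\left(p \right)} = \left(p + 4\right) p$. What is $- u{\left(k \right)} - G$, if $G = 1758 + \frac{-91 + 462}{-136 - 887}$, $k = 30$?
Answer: $- \frac{2841523}{1023} \approx -2777.6$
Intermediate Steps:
$u{\left(p \right)} = p \left(4 + p\right)$ ($u{\left(p \right)} = \left(4 + p\right) p = p \left(4 + p\right)$)
$G = \frac{1798063}{1023}$ ($G = 1758 + \frac{371}{-1023} = 1758 + 371 \left(- \frac{1}{1023}\right) = 1758 - \frac{371}{1023} = \frac{1798063}{1023} \approx 1757.6$)
$- u{\left(k \right)} - G = - 30 \left(4 + 30\right) - \frac{1798063}{1023} = - 30 \cdot 34 - \frac{1798063}{1023} = \left(-1\right) 1020 - \frac{1798063}{1023} = -1020 - \frac{1798063}{1023} = - \frac{2841523}{1023}$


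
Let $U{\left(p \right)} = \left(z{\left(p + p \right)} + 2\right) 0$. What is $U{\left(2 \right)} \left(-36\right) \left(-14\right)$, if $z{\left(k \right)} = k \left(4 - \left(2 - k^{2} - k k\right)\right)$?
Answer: $0$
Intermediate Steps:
$z{\left(k \right)} = k \left(2 + 2 k^{2}\right)$ ($z{\left(k \right)} = k \left(4 + \left(\left(k^{2} + k^{2}\right) - 2\right)\right) = k \left(4 + \left(2 k^{2} - 2\right)\right) = k \left(4 + \left(-2 + 2 k^{2}\right)\right) = k \left(2 + 2 k^{2}\right)$)
$U{\left(p \right)} = 0$ ($U{\left(p \right)} = \left(2 \left(p + p\right) \left(1 + \left(p + p\right)^{2}\right) + 2\right) 0 = \left(2 \cdot 2 p \left(1 + \left(2 p\right)^{2}\right) + 2\right) 0 = \left(2 \cdot 2 p \left(1 + 4 p^{2}\right) + 2\right) 0 = \left(4 p \left(1 + 4 p^{2}\right) + 2\right) 0 = \left(2 + 4 p \left(1 + 4 p^{2}\right)\right) 0 = 0$)
$U{\left(2 \right)} \left(-36\right) \left(-14\right) = 0 \left(-36\right) \left(-14\right) = 0 \left(-14\right) = 0$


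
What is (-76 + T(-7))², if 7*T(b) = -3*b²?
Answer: 9409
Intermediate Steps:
T(b) = -3*b²/7 (T(b) = (-3*b²)/7 = -3*b²/7)
(-76 + T(-7))² = (-76 - 3/7*(-7)²)² = (-76 - 3/7*49)² = (-76 - 21)² = (-97)² = 9409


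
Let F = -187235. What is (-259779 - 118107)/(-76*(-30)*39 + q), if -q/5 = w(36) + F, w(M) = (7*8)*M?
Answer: -377886/1015015 ≈ -0.37230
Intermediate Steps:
w(M) = 56*M
q = 926095 (q = -5*(56*36 - 187235) = -5*(2016 - 187235) = -5*(-185219) = 926095)
(-259779 - 118107)/(-76*(-30)*39 + q) = (-259779 - 118107)/(-76*(-30)*39 + 926095) = -377886/(2280*39 + 926095) = -377886/(88920 + 926095) = -377886/1015015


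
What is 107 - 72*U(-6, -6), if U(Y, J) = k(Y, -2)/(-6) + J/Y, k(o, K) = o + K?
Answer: -61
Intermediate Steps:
k(o, K) = K + o
U(Y, J) = 1/3 - Y/6 + J/Y (U(Y, J) = (-2 + Y)/(-6) + J/Y = (-2 + Y)*(-1/6) + J/Y = (1/3 - Y/6) + J/Y = 1/3 - Y/6 + J/Y)
107 - 72*U(-6, -6) = 107 - 72*(-6 + (1/6)*(-6)*(2 - 1*(-6)))/(-6) = 107 - (-12)*(-6 + (1/6)*(-6)*(2 + 6)) = 107 - (-12)*(-6 + (1/6)*(-6)*8) = 107 - (-12)*(-6 - 8) = 107 - (-12)*(-14) = 107 - 72*7/3 = 107 - 168 = -61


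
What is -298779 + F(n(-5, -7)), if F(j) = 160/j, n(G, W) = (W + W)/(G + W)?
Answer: -2090493/7 ≈ -2.9864e+5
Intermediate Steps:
n(G, W) = 2*W/(G + W) (n(G, W) = (2*W)/(G + W) = 2*W/(G + W))
-298779 + F(n(-5, -7)) = -298779 + 160/((2*(-7)/(-5 - 7))) = -298779 + 160/((2*(-7)/(-12))) = -298779 + 160/((2*(-7)*(-1/12))) = -298779 + 160/(7/6) = -298779 + 160*(6/7) = -298779 + 960/7 = -2090493/7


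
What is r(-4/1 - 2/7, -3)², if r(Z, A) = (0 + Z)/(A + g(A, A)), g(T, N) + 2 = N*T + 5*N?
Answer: 900/5929 ≈ 0.15180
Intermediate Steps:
g(T, N) = -2 + 5*N + N*T (g(T, N) = -2 + (N*T + 5*N) = -2 + (5*N + N*T) = -2 + 5*N + N*T)
r(Z, A) = Z/(-2 + A² + 6*A) (r(Z, A) = (0 + Z)/(A + (-2 + 5*A + A*A)) = Z/(A + (-2 + 5*A + A²)) = Z/(A + (-2 + A² + 5*A)) = Z/(-2 + A² + 6*A))
r(-4/1 - 2/7, -3)² = ((-4/1 - 2/7)/(-2 + (-3)² + 6*(-3)))² = ((-4*1 - 2*⅐)/(-2 + 9 - 18))² = ((-4 - 2/7)/(-11))² = (-30/7*(-1/11))² = (30/77)² = 900/5929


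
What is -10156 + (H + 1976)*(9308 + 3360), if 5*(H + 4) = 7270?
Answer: 43390412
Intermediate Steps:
H = 1450 (H = -4 + (1/5)*7270 = -4 + 1454 = 1450)
-10156 + (H + 1976)*(9308 + 3360) = -10156 + (1450 + 1976)*(9308 + 3360) = -10156 + 3426*12668 = -10156 + 43400568 = 43390412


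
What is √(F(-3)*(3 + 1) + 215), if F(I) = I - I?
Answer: √215 ≈ 14.663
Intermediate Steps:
F(I) = 0
√(F(-3)*(3 + 1) + 215) = √(0*(3 + 1) + 215) = √(0*4 + 215) = √(0 + 215) = √215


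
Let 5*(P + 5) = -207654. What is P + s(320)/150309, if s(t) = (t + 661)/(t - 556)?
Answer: -818553487589/19707180 ≈ -41536.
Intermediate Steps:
s(t) = (661 + t)/(-556 + t)
P = -207679/5 (P = -5 + (⅕)*(-207654) = -5 - 207654/5 = -207679/5 ≈ -41536.)
P + s(320)/150309 = -207679/5 + ((661 + 320)/(-556 + 320))/150309 = -207679/5 + (981/(-236))*(1/150309) = -207679/5 - 1/236*981*(1/150309) = -207679/5 - 981/236*1/150309 = -207679/5 - 109/3941436 = -818553487589/19707180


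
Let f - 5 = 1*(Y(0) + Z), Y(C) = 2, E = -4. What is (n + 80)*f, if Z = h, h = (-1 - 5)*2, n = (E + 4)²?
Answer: -400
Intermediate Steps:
n = 0 (n = (-4 + 4)² = 0² = 0)
h = -12 (h = -6*2 = -12)
Z = -12
f = -5 (f = 5 + 1*(2 - 12) = 5 + 1*(-10) = 5 - 10 = -5)
(n + 80)*f = (0 + 80)*(-5) = 80*(-5) = -400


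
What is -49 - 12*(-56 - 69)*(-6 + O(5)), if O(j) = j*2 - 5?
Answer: -1549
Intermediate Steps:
O(j) = -5 + 2*j (O(j) = 2*j - 5 = -5 + 2*j)
-49 - 12*(-56 - 69)*(-6 + O(5)) = -49 - 12*(-56 - 69)*(-6 + (-5 + 2*5)) = -49 - (-1500)*(-6 + (-5 + 10)) = -49 - (-1500)*(-6 + 5) = -49 - (-1500)*(-1) = -49 - 12*125 = -49 - 1500 = -1549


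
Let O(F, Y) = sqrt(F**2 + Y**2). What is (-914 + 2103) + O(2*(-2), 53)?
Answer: 1189 + 5*sqrt(113) ≈ 1242.2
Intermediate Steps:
(-914 + 2103) + O(2*(-2), 53) = (-914 + 2103) + sqrt((2*(-2))**2 + 53**2) = 1189 + sqrt((-4)**2 + 2809) = 1189 + sqrt(16 + 2809) = 1189 + sqrt(2825) = 1189 + 5*sqrt(113)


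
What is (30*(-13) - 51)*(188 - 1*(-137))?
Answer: -143325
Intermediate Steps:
(30*(-13) - 51)*(188 - 1*(-137)) = (-390 - 51)*(188 + 137) = -441*325 = -143325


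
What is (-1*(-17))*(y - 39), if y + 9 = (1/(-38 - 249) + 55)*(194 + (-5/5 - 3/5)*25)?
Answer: 5869760/41 ≈ 1.4317e+5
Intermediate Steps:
y = 346879/41 (y = -9 + (1/(-38 - 249) + 55)*(194 + (-5/5 - 3/5)*25) = -9 + (1/(-287) + 55)*(194 + (-5*⅕ - 3*⅕)*25) = -9 + (-1/287 + 55)*(194 + (-1 - ⅗)*25) = -9 + 15784*(194 - 8/5*25)/287 = -9 + 15784*(194 - 40)/287 = -9 + (15784/287)*154 = -9 + 347248/41 = 346879/41 ≈ 8460.5)
(-1*(-17))*(y - 39) = (-1*(-17))*(346879/41 - 39) = 17*(345280/41) = 5869760/41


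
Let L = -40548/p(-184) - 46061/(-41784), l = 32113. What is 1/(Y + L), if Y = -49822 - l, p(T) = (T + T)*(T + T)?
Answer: -176829888/14488414888679 ≈ -1.2205e-5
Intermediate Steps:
p(T) = 4*T**2 (p(T) = (2*T)*(2*T) = 4*T**2)
L = 141984601/176829888 (L = -40548/(4*(-184)**2) - 46061/(-41784) = -40548/(4*33856) - 46061*(-1/41784) = -40548/135424 + 46061/41784 = -40548*1/135424 + 46061/41784 = -10137/33856 + 46061/41784 = 141984601/176829888 ≈ 0.80294)
Y = -81935 (Y = -49822 - 1*32113 = -49822 - 32113 = -81935)
1/(Y + L) = 1/(-81935 + 141984601/176829888) = 1/(-14488414888679/176829888) = -176829888/14488414888679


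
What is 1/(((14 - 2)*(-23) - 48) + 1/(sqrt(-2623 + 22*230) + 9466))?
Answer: -29031271490/9406128895777 + sqrt(2437)/9406128895777 ≈ -0.0030864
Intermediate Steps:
1/(((14 - 2)*(-23) - 48) + 1/(sqrt(-2623 + 22*230) + 9466)) = 1/((12*(-23) - 48) + 1/(sqrt(-2623 + 5060) + 9466)) = 1/((-276 - 48) + 1/(sqrt(2437) + 9466)) = 1/(-324 + 1/(9466 + sqrt(2437)))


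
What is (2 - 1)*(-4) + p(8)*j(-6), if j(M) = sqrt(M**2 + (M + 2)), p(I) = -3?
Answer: -4 - 12*sqrt(2) ≈ -20.971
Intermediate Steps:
j(M) = sqrt(2 + M + M**2) (j(M) = sqrt(M**2 + (2 + M)) = sqrt(2 + M + M**2))
(2 - 1)*(-4) + p(8)*j(-6) = (2 - 1)*(-4) - 3*sqrt(2 - 6 + (-6)**2) = 1*(-4) - 3*sqrt(2 - 6 + 36) = -4 - 12*sqrt(2)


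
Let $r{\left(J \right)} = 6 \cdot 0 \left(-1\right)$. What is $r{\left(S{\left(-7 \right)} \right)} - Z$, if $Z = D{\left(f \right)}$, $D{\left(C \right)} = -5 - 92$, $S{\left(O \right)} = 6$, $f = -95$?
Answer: $97$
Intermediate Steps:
$D{\left(C \right)} = -97$ ($D{\left(C \right)} = -5 - 92 = -97$)
$r{\left(J \right)} = 0$ ($r{\left(J \right)} = 0 \left(-1\right) = 0$)
$Z = -97$
$r{\left(S{\left(-7 \right)} \right)} - Z = 0 - -97 = 0 + 97 = 97$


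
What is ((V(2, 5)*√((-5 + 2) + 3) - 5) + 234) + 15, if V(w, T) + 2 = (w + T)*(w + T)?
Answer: 244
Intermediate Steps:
V(w, T) = -2 + (T + w)² (V(w, T) = -2 + (w + T)*(w + T) = -2 + (T + w)*(T + w) = -2 + (T + w)²)
((V(2, 5)*√((-5 + 2) + 3) - 5) + 234) + 15 = (((-2 + (5 + 2)²)*√((-5 + 2) + 3) - 5) + 234) + 15 = (((-2 + 7²)*√(-3 + 3) - 5) + 234) + 15 = (((-2 + 49)*√0 - 5) + 234) + 15 = ((47*0 - 5) + 234) + 15 = ((0 - 5) + 234) + 15 = (-5 + 234) + 15 = 229 + 15 = 244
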